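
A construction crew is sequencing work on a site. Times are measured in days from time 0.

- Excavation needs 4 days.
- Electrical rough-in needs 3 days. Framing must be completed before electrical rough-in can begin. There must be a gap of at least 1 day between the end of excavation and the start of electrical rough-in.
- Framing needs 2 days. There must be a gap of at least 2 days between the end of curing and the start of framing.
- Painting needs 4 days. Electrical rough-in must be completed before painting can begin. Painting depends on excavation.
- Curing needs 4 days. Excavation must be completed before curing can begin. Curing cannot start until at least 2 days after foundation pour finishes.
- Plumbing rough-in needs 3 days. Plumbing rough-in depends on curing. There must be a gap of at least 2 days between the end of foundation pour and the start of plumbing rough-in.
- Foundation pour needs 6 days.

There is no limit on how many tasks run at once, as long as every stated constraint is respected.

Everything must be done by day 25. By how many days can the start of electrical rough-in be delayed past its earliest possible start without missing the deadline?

Foundation pour has no prerequisites, so it starts at day 0 and finishes at day 6.
Excavation can start immediately at day 0; it finishes at day 4.
For curing: excavation (finishes day 4); foundation pour (finishes day 6, plus 2-day gap → day 8). Taking the maximum gives a start of day 8, and it finishes at 8 + 4 = day 12.
After curing (finishes day 12, plus 2-day gap → day 14), framing can start at day 14 and finishes at day 16.
Electrical rough-in has to wait for framing (finishes day 16); excavation (finishes day 4, plus 1-day gap → day 5). The latest of these is day 16, so electrical rough-in runs day 16 to 16 + 3 = day 19.

Working backward from the deadline:
To finish by day 25, painting (duration 4) must start no later than day 21.
Since painting (must start by day 21) depends on it, electrical rough-in must finish by day 21. Backing off its 3-day duration gives a latest start of day 18.
So electrical rough-in can start as early as day 16 and as late as day 18, giving 18 − 16 = 2 days of slack.

2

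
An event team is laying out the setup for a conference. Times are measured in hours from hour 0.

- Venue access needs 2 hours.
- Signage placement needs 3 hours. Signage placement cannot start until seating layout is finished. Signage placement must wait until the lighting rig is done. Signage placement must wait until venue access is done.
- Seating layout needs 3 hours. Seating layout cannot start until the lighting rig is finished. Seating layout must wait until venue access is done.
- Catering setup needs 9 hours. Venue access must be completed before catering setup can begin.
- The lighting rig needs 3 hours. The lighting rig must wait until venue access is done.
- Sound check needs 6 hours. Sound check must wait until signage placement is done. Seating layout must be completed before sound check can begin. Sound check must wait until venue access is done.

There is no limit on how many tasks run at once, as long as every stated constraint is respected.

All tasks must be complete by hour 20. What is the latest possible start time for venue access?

3

To finish by hour 20, sound check (duration 6) must start no later than hour 14.
Signage placement has to be done before sound check (must start by hour 14). That means finishing by hour 14, i.e. starting by 14 − 3 = hour 11.
For seating layout: signage placement (must start by hour 11); sound check (must start by hour 14). The most restrictive is hour 11; with a 3-hour duration, seating layout must start by hour 8.
The lighting rig must finish in time for seating layout (must start by hour 8); signage placement (must start by hour 11). The tightest is hour 8, so the lighting rig must start by 8 − 3 = hour 5.
Nothing follows catering setup; the deadline of hour 20 is its only limit. It must start by 20 − 9 = hour 11.
For venue access: the lighting rig (must start by hour 5); seating layout (must start by hour 8); signage placement (must start by hour 11); catering setup (must start by hour 11); sound check (must start by hour 14). The most restrictive is hour 5; with a 2-hour duration, venue access must start by hour 3.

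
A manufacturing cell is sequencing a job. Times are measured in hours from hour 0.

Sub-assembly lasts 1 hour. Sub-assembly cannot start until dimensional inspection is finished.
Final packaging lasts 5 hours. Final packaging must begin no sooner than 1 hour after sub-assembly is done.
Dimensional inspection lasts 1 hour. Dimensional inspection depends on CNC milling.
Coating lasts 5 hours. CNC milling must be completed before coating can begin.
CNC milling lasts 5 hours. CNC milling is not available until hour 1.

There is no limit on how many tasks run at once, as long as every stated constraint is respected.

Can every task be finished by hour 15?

Yes

After its own release at hour 1, CNC milling can start at hour 1 and finishes at hour 6.
After CNC milling (finishes hour 6), coating can start at hour 6 and finishes at hour 11.
Dimensional inspection waits on CNC milling (finishes hour 6), so it starts at hour 6 and finishes at 6 + 1 = hour 7.
Sub-assembly cannot begin until dimensional inspection (finishes hour 7). It runs from hour 7 to 7 + 1 = hour 8.
Final packaging cannot begin until sub-assembly (finishes hour 8, plus 1-hour gap → hour 9). It runs from hour 9 to 9 + 5 = hour 14.
Every task is finished by hour 14, which is no later than the deadline of 15, so the schedule is feasible.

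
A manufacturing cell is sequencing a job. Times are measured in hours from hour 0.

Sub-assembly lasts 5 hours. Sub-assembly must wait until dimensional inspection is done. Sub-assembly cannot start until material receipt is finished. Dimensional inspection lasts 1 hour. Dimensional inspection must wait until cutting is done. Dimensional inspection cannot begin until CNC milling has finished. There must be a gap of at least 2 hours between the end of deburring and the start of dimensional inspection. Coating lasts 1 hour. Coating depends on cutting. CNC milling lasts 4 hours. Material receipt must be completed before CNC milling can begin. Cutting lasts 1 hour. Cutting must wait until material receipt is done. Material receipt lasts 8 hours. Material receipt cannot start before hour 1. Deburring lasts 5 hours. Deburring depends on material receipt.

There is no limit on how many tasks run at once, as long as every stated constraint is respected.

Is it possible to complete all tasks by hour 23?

Yes

Material receipt waits on its own release at hour 1, so it starts at hour 1 and finishes at 1 + 8 = hour 9.
CNC milling waits on material receipt (finishes hour 9), so it starts at hour 9 and finishes at 9 + 4 = hour 13.
Deburring cannot begin until material receipt (finishes hour 9). It runs from hour 9 to 9 + 5 = hour 14.
After material receipt (finishes hour 9), cutting can start at hour 9 and finishes at hour 10.
After cutting (finishes hour 10), coating can start at hour 10 and finishes at hour 11.
Dimensional inspection cannot start until cutting (finishes hour 10); CNC milling (finishes hour 13); deburring (finishes hour 14, plus 2-hour gap → hour 16). The controlling bound is hour 16, so dimensional inspection finishes at 16 + 1 = hour 17.
For sub-assembly: dimensional inspection (finishes hour 17); material receipt (finishes hour 9). Taking the maximum gives a start of hour 17, and it finishes at 17 + 5 = hour 22.
Every task is finished by hour 22, which is no later than the deadline of 23, so the schedule is feasible.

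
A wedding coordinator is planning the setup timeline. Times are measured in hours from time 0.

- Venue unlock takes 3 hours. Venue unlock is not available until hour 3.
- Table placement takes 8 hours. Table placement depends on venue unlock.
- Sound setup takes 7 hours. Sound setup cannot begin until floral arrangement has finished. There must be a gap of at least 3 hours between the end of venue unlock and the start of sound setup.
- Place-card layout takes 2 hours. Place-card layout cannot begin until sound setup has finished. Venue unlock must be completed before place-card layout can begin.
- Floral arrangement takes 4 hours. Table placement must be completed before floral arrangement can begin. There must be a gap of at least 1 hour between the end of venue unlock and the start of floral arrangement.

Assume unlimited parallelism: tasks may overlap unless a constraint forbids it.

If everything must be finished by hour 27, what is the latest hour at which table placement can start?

6

Place-card layout must finish by hour 27; it takes 2 hours, so it must start by 27 − 2 = hour 25.
Sound setup has to be done before place-card layout (must start by hour 25). That means finishing by hour 25, i.e. starting by 25 − 7 = hour 18.
Since sound setup (must start by hour 18) depends on it, floral arrangement must finish by hour 18. Backing off its 4-hour duration gives a latest start of hour 14.
Table placement has to be done before floral arrangement (must start by hour 14). That means finishing by hour 14, i.e. starting by 14 − 8 = hour 6.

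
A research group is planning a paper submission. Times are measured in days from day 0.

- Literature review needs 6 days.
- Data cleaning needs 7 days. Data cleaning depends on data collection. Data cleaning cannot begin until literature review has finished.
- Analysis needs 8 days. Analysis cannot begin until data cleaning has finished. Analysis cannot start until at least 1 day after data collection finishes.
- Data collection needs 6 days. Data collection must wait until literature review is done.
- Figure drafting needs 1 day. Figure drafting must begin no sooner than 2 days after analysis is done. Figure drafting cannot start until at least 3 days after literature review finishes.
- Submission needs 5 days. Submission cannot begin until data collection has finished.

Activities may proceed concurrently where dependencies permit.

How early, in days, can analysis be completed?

27

Literature review has no prerequisites, so it starts at day 0 and finishes at day 6.
Data collection waits on literature review (finishes day 6), so it starts at day 6 and finishes at 6 + 6 = day 12.
For data cleaning: data collection (finishes day 12); literature review (finishes day 6). Taking the maximum gives a start of day 12, and it finishes at 12 + 7 = day 19.
Analysis needs all of data cleaning (finishes day 19); data collection (finishes day 12, plus 1-day gap → day 13). That puts its earliest start at day 19; it finishes at 19 + 8 = day 27.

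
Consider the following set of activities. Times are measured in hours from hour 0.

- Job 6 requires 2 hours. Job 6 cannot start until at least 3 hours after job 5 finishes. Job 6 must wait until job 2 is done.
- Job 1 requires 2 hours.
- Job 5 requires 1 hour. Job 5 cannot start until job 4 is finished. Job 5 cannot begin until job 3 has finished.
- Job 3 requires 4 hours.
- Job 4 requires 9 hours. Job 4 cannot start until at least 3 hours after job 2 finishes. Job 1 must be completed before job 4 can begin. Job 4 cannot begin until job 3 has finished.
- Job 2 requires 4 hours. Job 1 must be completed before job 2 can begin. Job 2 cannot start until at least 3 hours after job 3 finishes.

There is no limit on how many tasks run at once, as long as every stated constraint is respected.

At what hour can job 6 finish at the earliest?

29

Nothing blocks job 3, so it runs from hour 0 to hour 4.
Job 1 has no prerequisites, so it starts at hour 0 and finishes at hour 2.
Job 2 cannot start until job 1 (finishes hour 2); job 3 (finishes hour 4, plus 3-hour gap → hour 7). The controlling bound is hour 7, so job 2 finishes at 7 + 4 = hour 11.
Job 4 cannot start until job 2 (finishes hour 11, plus 3-hour gap → hour 14); job 1 (finishes hour 2); job 3 (finishes hour 4). The controlling bound is hour 14, so job 4 finishes at 14 + 9 = hour 23.
Job 5 needs all of job 4 (finishes hour 23); job 3 (finishes hour 4). That puts its earliest start at hour 23; it finishes at 23 + 1 = hour 24.
Job 6 needs all of job 5 (finishes hour 24, plus 3-hour gap → hour 27); job 2 (finishes hour 11). That puts its earliest start at hour 27; it finishes at 27 + 2 = hour 29.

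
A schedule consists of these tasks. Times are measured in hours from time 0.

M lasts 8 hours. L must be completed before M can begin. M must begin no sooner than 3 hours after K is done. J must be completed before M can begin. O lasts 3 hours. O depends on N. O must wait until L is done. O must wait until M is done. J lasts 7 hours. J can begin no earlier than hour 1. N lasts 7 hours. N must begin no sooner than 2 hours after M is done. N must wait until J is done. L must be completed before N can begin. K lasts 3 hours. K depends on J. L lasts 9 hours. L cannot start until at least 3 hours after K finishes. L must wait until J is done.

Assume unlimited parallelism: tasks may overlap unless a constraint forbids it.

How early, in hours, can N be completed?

J cannot begin until its own release at hour 1. It runs from hour 1 to 1 + 7 = hour 8.
K waits on J (finishes hour 8), so it starts at hour 8 and finishes at 8 + 3 = hour 11.
L has to wait for K (finishes hour 11, plus 3-hour gap → hour 14); J (finishes hour 8). The latest of these is hour 14, so L runs hour 14 to 14 + 9 = hour 23.
For M: L (finishes hour 23); K (finishes hour 11, plus 3-hour gap → hour 14); J (finishes hour 8). Taking the maximum gives a start of hour 23, and it finishes at 23 + 8 = hour 31.
N has to wait for M (finishes hour 31, plus 2-hour gap → hour 33); J (finishes hour 8); L (finishes hour 23). The latest of these is hour 33, so N runs hour 33 to 33 + 7 = hour 40.

40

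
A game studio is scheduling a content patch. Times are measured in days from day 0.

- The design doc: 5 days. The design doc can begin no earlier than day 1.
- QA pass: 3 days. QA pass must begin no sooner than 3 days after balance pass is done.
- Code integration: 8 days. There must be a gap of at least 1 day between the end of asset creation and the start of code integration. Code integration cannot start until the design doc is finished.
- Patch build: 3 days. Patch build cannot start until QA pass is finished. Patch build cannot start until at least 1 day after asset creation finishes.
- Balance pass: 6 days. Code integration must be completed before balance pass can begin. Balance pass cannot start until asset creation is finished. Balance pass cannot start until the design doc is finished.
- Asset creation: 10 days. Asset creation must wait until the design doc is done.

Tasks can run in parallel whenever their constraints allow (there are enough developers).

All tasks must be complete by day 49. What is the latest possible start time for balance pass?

34

Patch build has no dependents, so it just needs to finish by day 49. Starting by 49 − 3 = day 46 achieves that.
Since patch build (must start by day 46) depends on it, QA pass must finish by day 46. Backing off its 3-day duration gives a latest start of day 43.
Balance pass has to be done before QA pass (must start by day 43, minus 3-day gap → day 40). That means finishing by day 40, i.e. starting by 40 − 6 = day 34.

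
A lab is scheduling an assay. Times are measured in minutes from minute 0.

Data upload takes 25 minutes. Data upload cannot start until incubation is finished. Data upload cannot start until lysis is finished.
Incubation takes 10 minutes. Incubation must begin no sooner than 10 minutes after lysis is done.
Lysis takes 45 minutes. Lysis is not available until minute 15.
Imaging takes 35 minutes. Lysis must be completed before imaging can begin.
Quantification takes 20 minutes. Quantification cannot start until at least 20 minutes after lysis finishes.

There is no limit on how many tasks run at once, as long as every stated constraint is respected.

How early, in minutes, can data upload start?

80

Lysis waits on its own release at minute 15, so it starts at minute 15 and finishes at 15 + 45 = minute 60.
Incubation cannot begin until lysis (finishes minute 60, plus 10-minute gap → minute 70). It runs from minute 70 to 70 + 10 = minute 80.
Data upload waits on incubation (finishes minute 80); lysis (finishes minute 60). The latest of these is minute 80, which is the earliest data upload can start.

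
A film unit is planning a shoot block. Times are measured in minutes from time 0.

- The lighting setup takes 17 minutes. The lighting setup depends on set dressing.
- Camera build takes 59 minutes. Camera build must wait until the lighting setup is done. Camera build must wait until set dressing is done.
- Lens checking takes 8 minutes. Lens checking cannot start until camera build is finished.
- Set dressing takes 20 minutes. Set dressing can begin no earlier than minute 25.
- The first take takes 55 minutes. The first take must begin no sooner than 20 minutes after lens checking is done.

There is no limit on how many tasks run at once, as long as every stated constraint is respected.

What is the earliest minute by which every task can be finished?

Set dressing waits on its own release at minute 25, so it starts at minute 25 and finishes at 25 + 20 = minute 45.
The lighting setup cannot begin until set dressing (finishes minute 45). It runs from minute 45 to 45 + 17 = minute 62.
Camera build cannot start until the lighting setup (finishes minute 62); set dressing (finishes minute 45). The controlling bound is minute 62, so camera build finishes at 62 + 59 = minute 121.
After camera build (finishes minute 121), lens checking can start at minute 121 and finishes at minute 129.
The first take waits on lens checking (finishes minute 129, plus 20-minute gap → minute 149), so it starts at minute 149 and finishes at 149 + 55 = minute 204.
All tasks are finished once the last one completes. Finish times: Set dressing at 45, The lighting setup at 62, Camera build at 121, Lens checking at 129, The first take at 204. The latest is minute 204.

204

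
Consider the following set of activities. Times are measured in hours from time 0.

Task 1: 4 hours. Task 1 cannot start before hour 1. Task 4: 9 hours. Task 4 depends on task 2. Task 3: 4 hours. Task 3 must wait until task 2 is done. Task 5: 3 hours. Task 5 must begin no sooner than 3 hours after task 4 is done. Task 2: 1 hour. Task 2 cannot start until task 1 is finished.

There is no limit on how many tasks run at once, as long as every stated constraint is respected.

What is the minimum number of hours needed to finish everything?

After its own release at hour 1, task 1 can start at hour 1 and finishes at hour 5.
Task 2 waits on task 1 (finishes hour 5), so it starts at hour 5 and finishes at 5 + 1 = hour 6.
After task 2 (finishes hour 6), task 4 can start at hour 6 and finishes at hour 15.
Task 5 waits on task 4 (finishes hour 15, plus 3-hour gap → hour 18), so it starts at hour 18 and finishes at 18 + 3 = hour 21.
Task 3 waits on task 2 (finishes hour 6), so it starts at hour 6 and finishes at 6 + 4 = hour 10.
All tasks are finished once the last one completes. Finish times: Task 1 at 5, Task 2 at 6, Task 3 at 10, Task 4 at 15, Task 5 at 21. The latest is hour 21.

21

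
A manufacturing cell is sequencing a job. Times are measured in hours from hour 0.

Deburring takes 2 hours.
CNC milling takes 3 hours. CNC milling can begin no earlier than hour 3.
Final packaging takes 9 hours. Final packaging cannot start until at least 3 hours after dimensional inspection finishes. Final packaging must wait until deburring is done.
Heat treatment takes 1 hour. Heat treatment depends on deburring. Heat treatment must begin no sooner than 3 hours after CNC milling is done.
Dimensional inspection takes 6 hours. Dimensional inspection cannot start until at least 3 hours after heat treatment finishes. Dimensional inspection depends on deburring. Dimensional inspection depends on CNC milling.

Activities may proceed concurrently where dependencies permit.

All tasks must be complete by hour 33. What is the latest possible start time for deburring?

Final packaging has no dependents, so it just needs to finish by hour 33. Starting by 33 − 9 = hour 24 achieves that.
Since final packaging (must start by hour 24, minus 3-hour gap → hour 21) depends on it, dimensional inspection must finish by hour 21. Backing off its 6-hour duration gives a latest start of hour 15.
Heat treatment must finish before dimensional inspection (must start by hour 15, minus 3-hour gap → hour 12). With a 1-hour duration, heat treatment must start by 12 − 1 = hour 11.
For deburring: heat treatment (must start by hour 11); dimensional inspection (must start by hour 15); final packaging (must start by hour 24). The most restrictive is hour 11; with a 2-hour duration, deburring must start by hour 9.

9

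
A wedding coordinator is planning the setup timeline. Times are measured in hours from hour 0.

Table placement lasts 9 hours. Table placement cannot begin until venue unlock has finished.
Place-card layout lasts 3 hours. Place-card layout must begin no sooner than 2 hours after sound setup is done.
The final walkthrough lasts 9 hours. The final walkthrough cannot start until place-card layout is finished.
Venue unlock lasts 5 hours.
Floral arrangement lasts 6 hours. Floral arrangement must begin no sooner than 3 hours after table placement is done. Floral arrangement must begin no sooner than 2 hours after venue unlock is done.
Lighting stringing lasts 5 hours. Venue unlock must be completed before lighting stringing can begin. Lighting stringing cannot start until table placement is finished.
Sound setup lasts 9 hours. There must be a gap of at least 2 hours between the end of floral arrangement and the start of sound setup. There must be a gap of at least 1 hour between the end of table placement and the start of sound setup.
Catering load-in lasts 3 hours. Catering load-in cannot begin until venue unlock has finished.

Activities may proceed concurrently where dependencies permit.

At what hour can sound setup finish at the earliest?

34

Venue unlock can start immediately at hour 0; it finishes at hour 5.
After venue unlock (finishes hour 5), table placement can start at hour 5 and finishes at hour 14.
Floral arrangement needs all of table placement (finishes hour 14, plus 3-hour gap → hour 17); venue unlock (finishes hour 5, plus 2-hour gap → hour 7). That puts its earliest start at hour 17; it finishes at 17 + 6 = hour 23.
Sound setup has to wait for floral arrangement (finishes hour 23, plus 2-hour gap → hour 25); table placement (finishes hour 14, plus 1-hour gap → hour 15). The latest of these is hour 25, so sound setup runs hour 25 to 25 + 9 = hour 34.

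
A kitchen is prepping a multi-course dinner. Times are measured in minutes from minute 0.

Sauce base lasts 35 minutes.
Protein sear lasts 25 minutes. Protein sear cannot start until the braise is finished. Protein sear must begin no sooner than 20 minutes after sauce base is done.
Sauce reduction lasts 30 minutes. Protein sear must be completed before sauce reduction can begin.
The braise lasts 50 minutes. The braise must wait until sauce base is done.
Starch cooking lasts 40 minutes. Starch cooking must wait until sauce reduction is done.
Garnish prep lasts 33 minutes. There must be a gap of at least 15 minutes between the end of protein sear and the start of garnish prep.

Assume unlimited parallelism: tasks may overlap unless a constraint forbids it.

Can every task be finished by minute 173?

No

Sauce base can start immediately at minute 0; it finishes at minute 35.
The braise waits on sauce base (finishes minute 35), so it starts at minute 35 and finishes at 35 + 50 = minute 85.
For protein sear: the braise (finishes minute 85); sauce base (finishes minute 35, plus 20-minute gap → minute 55). Taking the maximum gives a start of minute 85, and it finishes at 85 + 25 = minute 110.
Garnish prep waits on protein sear (finishes minute 110, plus 15-minute gap → minute 125), so it starts at minute 125 and finishes at 125 + 33 = minute 158.
Sauce reduction waits on protein sear (finishes minute 110), so it starts at minute 110 and finishes at 110 + 30 = minute 140.
Starch cooking waits on sauce reduction (finishes minute 140), so it starts at minute 140 and finishes at 140 + 40 = minute 180.
The earliest everything can be done is minute 180, which is after the deadline of 173, so it is not possible.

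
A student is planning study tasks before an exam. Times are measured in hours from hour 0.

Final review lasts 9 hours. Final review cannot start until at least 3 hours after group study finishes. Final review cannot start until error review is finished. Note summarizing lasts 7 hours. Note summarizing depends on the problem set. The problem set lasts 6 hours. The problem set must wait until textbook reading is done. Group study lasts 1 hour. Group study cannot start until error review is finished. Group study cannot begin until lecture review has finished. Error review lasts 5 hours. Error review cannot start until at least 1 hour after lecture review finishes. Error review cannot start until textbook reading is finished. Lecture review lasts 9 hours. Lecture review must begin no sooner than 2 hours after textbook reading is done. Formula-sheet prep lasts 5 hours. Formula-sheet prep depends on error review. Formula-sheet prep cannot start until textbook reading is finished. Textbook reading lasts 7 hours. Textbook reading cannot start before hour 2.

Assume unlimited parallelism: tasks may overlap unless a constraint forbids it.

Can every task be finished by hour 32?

Textbook reading cannot begin until its own release at hour 2. It runs from hour 2 to 2 + 7 = hour 9.
The problem set waits on textbook reading (finishes hour 9), so it starts at hour 9 and finishes at 9 + 6 = hour 15.
After the problem set (finishes hour 15), note summarizing can start at hour 15 and finishes at hour 22.
Lecture review waits on textbook reading (finishes hour 9, plus 2-hour gap → hour 11), so it starts at hour 11 and finishes at 11 + 9 = hour 20.
Error review has to wait for lecture review (finishes hour 20, plus 1-hour gap → hour 21); textbook reading (finishes hour 9). The latest of these is hour 21, so error review runs hour 21 to 21 + 5 = hour 26.
Formula-sheet prep cannot start until error review (finishes hour 26); textbook reading (finishes hour 9). The controlling bound is hour 26, so formula-sheet prep finishes at 26 + 5 = hour 31.
Group study needs all of error review (finishes hour 26); lecture review (finishes hour 20). That puts its earliest start at hour 26; it finishes at 26 + 1 = hour 27.
Final review needs all of group study (finishes hour 27, plus 3-hour gap → hour 30); error review (finishes hour 26). That puts its earliest start at hour 30; it finishes at 30 + 9 = hour 39.
The earliest everything can be done is hour 39, which is after the deadline of 32, so it is not possible.

No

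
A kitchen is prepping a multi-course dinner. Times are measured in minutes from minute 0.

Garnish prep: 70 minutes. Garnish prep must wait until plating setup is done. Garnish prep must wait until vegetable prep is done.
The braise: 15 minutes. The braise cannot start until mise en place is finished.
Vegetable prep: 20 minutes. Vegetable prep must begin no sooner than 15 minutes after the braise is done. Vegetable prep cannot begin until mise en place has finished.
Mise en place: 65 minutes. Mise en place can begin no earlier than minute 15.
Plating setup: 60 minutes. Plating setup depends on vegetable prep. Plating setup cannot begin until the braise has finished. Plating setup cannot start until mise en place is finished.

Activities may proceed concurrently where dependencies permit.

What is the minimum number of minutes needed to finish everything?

260

Mise en place cannot begin until its own release at minute 15. It runs from minute 15 to 15 + 65 = minute 80.
After mise en place (finishes minute 80), the braise can start at minute 80 and finishes at minute 95.
For vegetable prep: the braise (finishes minute 95, plus 15-minute gap → minute 110); mise en place (finishes minute 80). Taking the maximum gives a start of minute 110, and it finishes at 110 + 20 = minute 130.
Plating setup needs all of vegetable prep (finishes minute 130); the braise (finishes minute 95); mise en place (finishes minute 80). That puts its earliest start at minute 130; it finishes at 130 + 60 = minute 190.
Garnish prep has to wait for plating setup (finishes minute 190); vegetable prep (finishes minute 130). The latest of these is minute 190, so garnish prep runs minute 190 to 190 + 70 = minute 260.
All tasks are finished once the last one completes. Finish times: Mise en place at 80, The braise at 95, Vegetable prep at 130, Plating setup at 190, Garnish prep at 260. The latest is minute 260.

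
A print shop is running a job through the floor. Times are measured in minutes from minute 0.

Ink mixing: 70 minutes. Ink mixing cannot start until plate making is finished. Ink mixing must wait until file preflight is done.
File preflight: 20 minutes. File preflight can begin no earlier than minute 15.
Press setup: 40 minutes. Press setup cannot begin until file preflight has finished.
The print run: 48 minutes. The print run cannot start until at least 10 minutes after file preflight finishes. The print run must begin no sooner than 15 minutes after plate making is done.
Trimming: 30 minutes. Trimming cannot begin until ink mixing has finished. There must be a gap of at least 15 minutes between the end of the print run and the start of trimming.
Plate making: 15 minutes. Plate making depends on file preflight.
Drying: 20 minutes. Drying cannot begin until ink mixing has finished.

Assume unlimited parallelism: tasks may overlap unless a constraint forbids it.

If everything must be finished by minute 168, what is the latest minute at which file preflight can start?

25

Drying must finish by minute 168; it takes 20 minutes, so it must start by 168 − 20 = minute 148.
Nothing follows trimming; the deadline of minute 168 is its only limit. It must start by 168 − 30 = minute 138.
For ink mixing: drying (must start by minute 148); trimming (must start by minute 138). The most restrictive is minute 138; with a 70-minute duration, ink mixing must start by minute 68.
Since trimming (must start by minute 138, minus 15-minute gap → minute 123) depends on it, the print run must finish by minute 123. Backing off its 48-minute duration gives a latest start of minute 75.
Plate making has several dependents: ink mixing (must start by minute 68); the print run (must start by minute 75, minus 15-minute gap → minute 60). The earliest of those limits is minute 60, so plate making must start by 60 − 15 = minute 45.
To finish by minute 168, press setup (duration 40) must start no later than minute 128.
For file preflight: plate making (must start by minute 45); ink mixing (must start by minute 68); press setup (must start by minute 128); the print run (must start by minute 75, minus 10-minute gap → minute 65). The most restrictive is minute 45; with a 20-minute duration, file preflight must start by minute 25.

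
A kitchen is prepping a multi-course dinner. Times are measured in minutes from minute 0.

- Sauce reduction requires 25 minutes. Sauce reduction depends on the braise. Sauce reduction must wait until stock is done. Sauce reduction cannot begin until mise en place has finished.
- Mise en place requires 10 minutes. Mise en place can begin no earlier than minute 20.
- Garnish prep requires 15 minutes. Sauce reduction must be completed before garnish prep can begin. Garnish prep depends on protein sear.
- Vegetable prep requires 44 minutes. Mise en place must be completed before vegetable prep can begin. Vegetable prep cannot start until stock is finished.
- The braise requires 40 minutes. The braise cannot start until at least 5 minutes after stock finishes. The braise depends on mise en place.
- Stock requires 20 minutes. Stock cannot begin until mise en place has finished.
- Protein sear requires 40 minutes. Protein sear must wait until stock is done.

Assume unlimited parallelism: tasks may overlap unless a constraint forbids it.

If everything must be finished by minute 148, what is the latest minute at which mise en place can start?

33

Garnish prep has no dependents, so it just needs to finish by minute 148. Starting by 148 − 15 = minute 133 achieves that.
Since garnish prep (must start by minute 133) depends on it, sauce reduction must finish by minute 133. Backing off its 25-minute duration gives a latest start of minute 108.
The braise must finish before sauce reduction (must start by minute 108). With a 40-minute duration, the braise must start by 108 − 40 = minute 68.
Since garnish prep (must start by minute 133) depends on it, protein sear must finish by minute 133. Backing off its 40-minute duration gives a latest start of minute 93.
To finish by minute 148, vegetable prep (duration 44) must start no later than minute 104.
For stock: the braise (must start by minute 68, minus 5-minute gap → minute 63); protein sear (must start by minute 93); vegetable prep (must start by minute 104); sauce reduction (must start by minute 108). The most restrictive is minute 63; with a 20-minute duration, stock must start by minute 43.
Mise en place feeds stock (must start by minute 43); the braise (must start by minute 68); vegetable prep (must start by minute 104); sauce reduction (must start by minute 108). Taking the minimum, mise en place must finish by minute 43 and start by 43 − 10 = minute 33.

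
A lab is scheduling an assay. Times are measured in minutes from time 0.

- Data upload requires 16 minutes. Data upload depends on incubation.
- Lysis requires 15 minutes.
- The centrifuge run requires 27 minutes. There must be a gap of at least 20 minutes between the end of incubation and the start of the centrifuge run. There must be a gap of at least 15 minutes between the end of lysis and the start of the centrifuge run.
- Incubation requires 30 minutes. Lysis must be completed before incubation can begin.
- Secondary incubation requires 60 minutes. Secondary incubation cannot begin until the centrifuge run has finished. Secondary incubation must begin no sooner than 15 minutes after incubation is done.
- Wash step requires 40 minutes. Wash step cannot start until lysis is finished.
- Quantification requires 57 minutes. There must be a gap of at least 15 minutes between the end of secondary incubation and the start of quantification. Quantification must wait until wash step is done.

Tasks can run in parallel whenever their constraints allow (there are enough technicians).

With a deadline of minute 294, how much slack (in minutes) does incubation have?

70

Nothing blocks lysis, so it runs from minute 0 to minute 15.
Incubation waits on lysis (finishes minute 15), so it starts at minute 15 and finishes at 15 + 30 = minute 45.

Working backward from the deadline:
To finish by minute 294, quantification (duration 57) must start no later than minute 237.
Since quantification (must start by minute 237, minus 15-minute gap → minute 222) depends on it, secondary incubation must finish by minute 222. Backing off its 60-minute duration gives a latest start of minute 162.
The centrifuge run feeds into secondary incubation (must start by minute 162); so the centrifuge run must finish by minute 162 and therefore start by minute 135.
Data upload must finish by minute 294; it takes 16 minutes, so it must start by 294 − 16 = minute 278.
Incubation has several dependents: the centrifuge run (must start by minute 135, minus 20-minute gap → minute 115); secondary incubation (must start by minute 162, minus 15-minute gap → minute 147); data upload (must start by minute 278). The earliest of those limits is minute 115, so incubation must start by 115 − 30 = minute 85.
So incubation can start as early as minute 15 and as late as minute 85, giving 85 − 15 = 70 minutes of slack.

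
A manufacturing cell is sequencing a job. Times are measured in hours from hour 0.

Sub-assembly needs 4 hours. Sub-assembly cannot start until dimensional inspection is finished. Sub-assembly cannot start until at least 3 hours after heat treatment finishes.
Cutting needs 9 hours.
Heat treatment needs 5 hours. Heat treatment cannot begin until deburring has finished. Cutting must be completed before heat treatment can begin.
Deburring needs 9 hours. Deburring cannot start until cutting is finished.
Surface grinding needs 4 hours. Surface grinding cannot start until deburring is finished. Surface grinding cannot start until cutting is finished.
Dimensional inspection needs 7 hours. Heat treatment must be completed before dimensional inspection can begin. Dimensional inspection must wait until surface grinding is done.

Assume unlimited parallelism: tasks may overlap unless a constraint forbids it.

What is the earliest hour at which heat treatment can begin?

18

Cutting can start immediately at hour 0; it finishes at hour 9.
After cutting (finishes hour 9), deburring can start at hour 9 and finishes at hour 18.
Heat treatment waits on deburring (finishes hour 18); cutting (finishes hour 9). The latest of these is hour 18, which is the earliest heat treatment can start.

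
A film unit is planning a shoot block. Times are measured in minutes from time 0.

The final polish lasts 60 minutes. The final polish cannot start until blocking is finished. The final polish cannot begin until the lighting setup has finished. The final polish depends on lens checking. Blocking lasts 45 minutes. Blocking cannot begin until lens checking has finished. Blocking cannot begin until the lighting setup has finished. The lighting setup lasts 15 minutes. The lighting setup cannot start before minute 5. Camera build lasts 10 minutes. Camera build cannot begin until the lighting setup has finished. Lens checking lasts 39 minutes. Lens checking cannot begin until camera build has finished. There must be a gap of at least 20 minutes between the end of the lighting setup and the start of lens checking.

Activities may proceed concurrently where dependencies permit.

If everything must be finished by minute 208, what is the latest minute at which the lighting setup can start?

29

Nothing follows the final polish; the deadline of minute 208 is its only limit. It must start by 208 − 60 = minute 148.
Blocking has to be done before the final polish (must start by minute 148). That means finishing by minute 148, i.e. starting by 148 − 45 = minute 103.
Lens checking must finish in time for blocking (must start by minute 103); the final polish (must start by minute 148). The tightest is minute 103, so lens checking must start by 103 − 39 = minute 64.
Camera build has to be done before lens checking (must start by minute 64). That means finishing by minute 64, i.e. starting by 64 − 10 = minute 54.
The lighting setup feeds camera build (must start by minute 54); lens checking (must start by minute 64, minus 20-minute gap → minute 44); blocking (must start by minute 103); the final polish (must start by minute 148). Taking the minimum, the lighting setup must finish by minute 44 and start by 44 − 15 = minute 29.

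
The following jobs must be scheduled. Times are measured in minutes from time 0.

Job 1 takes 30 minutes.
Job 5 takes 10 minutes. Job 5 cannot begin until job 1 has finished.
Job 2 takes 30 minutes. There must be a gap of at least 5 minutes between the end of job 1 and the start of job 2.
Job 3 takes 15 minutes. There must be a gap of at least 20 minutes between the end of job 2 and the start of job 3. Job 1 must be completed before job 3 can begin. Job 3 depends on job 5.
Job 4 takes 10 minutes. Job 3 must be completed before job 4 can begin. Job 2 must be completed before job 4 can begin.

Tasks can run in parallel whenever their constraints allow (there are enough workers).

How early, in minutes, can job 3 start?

Job 1 has no prerequisites, so it starts at minute 0 and finishes at minute 30.
Job 5 cannot begin until job 1 (finishes minute 30). It runs from minute 30 to 30 + 10 = minute 40.
After job 1 (finishes minute 30, plus 5-minute gap → minute 35), job 2 can start at minute 35 and finishes at minute 65.
Job 3 waits on job 2 (finishes minute 65, plus 20-minute gap → minute 85); job 1 (finishes minute 30); job 5 (finishes minute 40). The latest of these is minute 85, which is the earliest job 3 can start.

85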